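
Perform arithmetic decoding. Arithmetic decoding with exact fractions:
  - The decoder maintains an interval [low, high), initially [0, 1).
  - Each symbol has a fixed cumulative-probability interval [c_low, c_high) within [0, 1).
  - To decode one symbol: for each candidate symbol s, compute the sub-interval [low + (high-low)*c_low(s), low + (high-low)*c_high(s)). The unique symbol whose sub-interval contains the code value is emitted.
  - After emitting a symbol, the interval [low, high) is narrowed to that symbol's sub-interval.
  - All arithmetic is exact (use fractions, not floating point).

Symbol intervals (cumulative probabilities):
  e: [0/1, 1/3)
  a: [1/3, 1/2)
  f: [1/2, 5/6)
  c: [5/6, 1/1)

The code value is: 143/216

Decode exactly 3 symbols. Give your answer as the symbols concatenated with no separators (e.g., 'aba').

Answer: fac

Derivation:
Step 1: interval [0/1, 1/1), width = 1/1 - 0/1 = 1/1
  'e': [0/1 + 1/1*0/1, 0/1 + 1/1*1/3) = [0/1, 1/3)
  'a': [0/1 + 1/1*1/3, 0/1 + 1/1*1/2) = [1/3, 1/2)
  'f': [0/1 + 1/1*1/2, 0/1 + 1/1*5/6) = [1/2, 5/6) <- contains code 143/216
  'c': [0/1 + 1/1*5/6, 0/1 + 1/1*1/1) = [5/6, 1/1)
  emit 'f', narrow to [1/2, 5/6)
Step 2: interval [1/2, 5/6), width = 5/6 - 1/2 = 1/3
  'e': [1/2 + 1/3*0/1, 1/2 + 1/3*1/3) = [1/2, 11/18)
  'a': [1/2 + 1/3*1/3, 1/2 + 1/3*1/2) = [11/18, 2/3) <- contains code 143/216
  'f': [1/2 + 1/3*1/2, 1/2 + 1/3*5/6) = [2/3, 7/9)
  'c': [1/2 + 1/3*5/6, 1/2 + 1/3*1/1) = [7/9, 5/6)
  emit 'a', narrow to [11/18, 2/3)
Step 3: interval [11/18, 2/3), width = 2/3 - 11/18 = 1/18
  'e': [11/18 + 1/18*0/1, 11/18 + 1/18*1/3) = [11/18, 17/27)
  'a': [11/18 + 1/18*1/3, 11/18 + 1/18*1/2) = [17/27, 23/36)
  'f': [11/18 + 1/18*1/2, 11/18 + 1/18*5/6) = [23/36, 71/108)
  'c': [11/18 + 1/18*5/6, 11/18 + 1/18*1/1) = [71/108, 2/3) <- contains code 143/216
  emit 'c', narrow to [71/108, 2/3)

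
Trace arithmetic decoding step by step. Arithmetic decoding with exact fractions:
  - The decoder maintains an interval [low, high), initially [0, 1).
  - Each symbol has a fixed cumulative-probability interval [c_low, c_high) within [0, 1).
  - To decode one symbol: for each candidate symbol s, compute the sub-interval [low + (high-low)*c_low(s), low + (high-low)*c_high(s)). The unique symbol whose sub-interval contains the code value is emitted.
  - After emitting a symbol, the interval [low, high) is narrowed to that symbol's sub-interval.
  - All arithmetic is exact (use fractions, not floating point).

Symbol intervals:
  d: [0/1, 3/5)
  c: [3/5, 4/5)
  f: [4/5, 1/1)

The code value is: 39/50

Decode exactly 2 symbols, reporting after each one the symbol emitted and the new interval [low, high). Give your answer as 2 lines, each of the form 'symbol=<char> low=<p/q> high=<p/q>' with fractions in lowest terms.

Step 1: interval [0/1, 1/1), width = 1/1 - 0/1 = 1/1
  'd': [0/1 + 1/1*0/1, 0/1 + 1/1*3/5) = [0/1, 3/5)
  'c': [0/1 + 1/1*3/5, 0/1 + 1/1*4/5) = [3/5, 4/5) <- contains code 39/50
  'f': [0/1 + 1/1*4/5, 0/1 + 1/1*1/1) = [4/5, 1/1)
  emit 'c', narrow to [3/5, 4/5)
Step 2: interval [3/5, 4/5), width = 4/5 - 3/5 = 1/5
  'd': [3/5 + 1/5*0/1, 3/5 + 1/5*3/5) = [3/5, 18/25)
  'c': [3/5 + 1/5*3/5, 3/5 + 1/5*4/5) = [18/25, 19/25)
  'f': [3/5 + 1/5*4/5, 3/5 + 1/5*1/1) = [19/25, 4/5) <- contains code 39/50
  emit 'f', narrow to [19/25, 4/5)

Answer: symbol=c low=3/5 high=4/5
symbol=f low=19/25 high=4/5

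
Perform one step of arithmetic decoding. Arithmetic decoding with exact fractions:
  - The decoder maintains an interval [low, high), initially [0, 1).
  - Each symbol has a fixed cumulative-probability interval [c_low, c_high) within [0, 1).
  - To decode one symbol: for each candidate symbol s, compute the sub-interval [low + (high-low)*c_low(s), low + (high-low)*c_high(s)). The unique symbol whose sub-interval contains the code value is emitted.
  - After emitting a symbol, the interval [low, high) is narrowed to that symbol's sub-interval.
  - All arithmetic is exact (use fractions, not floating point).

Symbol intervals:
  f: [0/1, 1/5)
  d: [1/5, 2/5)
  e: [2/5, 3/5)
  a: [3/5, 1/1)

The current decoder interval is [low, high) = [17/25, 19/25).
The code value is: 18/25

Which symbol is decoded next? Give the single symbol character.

Answer: e

Derivation:
Interval width = high − low = 19/25 − 17/25 = 2/25
Scaled code = (code − low) / width = (18/25 − 17/25) / 2/25 = 1/2
  f: [0/1, 1/5) 
  d: [1/5, 2/5) 
  e: [2/5, 3/5) ← scaled code falls here ✓
  a: [3/5, 1/1) 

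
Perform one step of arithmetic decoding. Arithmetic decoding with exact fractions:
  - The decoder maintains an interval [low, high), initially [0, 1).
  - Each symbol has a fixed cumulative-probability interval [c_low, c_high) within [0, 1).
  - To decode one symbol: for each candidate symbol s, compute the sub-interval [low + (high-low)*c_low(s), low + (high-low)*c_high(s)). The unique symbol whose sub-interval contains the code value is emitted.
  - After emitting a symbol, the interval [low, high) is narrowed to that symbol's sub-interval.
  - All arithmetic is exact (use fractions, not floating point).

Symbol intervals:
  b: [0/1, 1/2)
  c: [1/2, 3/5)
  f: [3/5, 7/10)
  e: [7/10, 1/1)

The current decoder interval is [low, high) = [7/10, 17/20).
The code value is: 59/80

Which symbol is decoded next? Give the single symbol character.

Answer: b

Derivation:
Interval width = high − low = 17/20 − 7/10 = 3/20
Scaled code = (code − low) / width = (59/80 − 7/10) / 3/20 = 1/4
  b: [0/1, 1/2) ← scaled code falls here ✓
  c: [1/2, 3/5) 
  f: [3/5, 7/10) 
  e: [7/10, 1/1) 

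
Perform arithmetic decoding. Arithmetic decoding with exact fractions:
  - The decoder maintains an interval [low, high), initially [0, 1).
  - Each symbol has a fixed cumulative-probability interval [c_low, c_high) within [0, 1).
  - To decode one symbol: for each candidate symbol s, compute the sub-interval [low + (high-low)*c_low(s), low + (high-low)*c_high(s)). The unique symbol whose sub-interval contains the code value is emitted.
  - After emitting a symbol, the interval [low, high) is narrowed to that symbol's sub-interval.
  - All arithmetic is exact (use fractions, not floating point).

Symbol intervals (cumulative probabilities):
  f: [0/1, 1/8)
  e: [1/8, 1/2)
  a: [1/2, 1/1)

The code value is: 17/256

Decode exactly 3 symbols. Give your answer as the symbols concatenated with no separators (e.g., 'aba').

Answer: faf

Derivation:
Step 1: interval [0/1, 1/1), width = 1/1 - 0/1 = 1/1
  'f': [0/1 + 1/1*0/1, 0/1 + 1/1*1/8) = [0/1, 1/8) <- contains code 17/256
  'e': [0/1 + 1/1*1/8, 0/1 + 1/1*1/2) = [1/8, 1/2)
  'a': [0/1 + 1/1*1/2, 0/1 + 1/1*1/1) = [1/2, 1/1)
  emit 'f', narrow to [0/1, 1/8)
Step 2: interval [0/1, 1/8), width = 1/8 - 0/1 = 1/8
  'f': [0/1 + 1/8*0/1, 0/1 + 1/8*1/8) = [0/1, 1/64)
  'e': [0/1 + 1/8*1/8, 0/1 + 1/8*1/2) = [1/64, 1/16)
  'a': [0/1 + 1/8*1/2, 0/1 + 1/8*1/1) = [1/16, 1/8) <- contains code 17/256
  emit 'a', narrow to [1/16, 1/8)
Step 3: interval [1/16, 1/8), width = 1/8 - 1/16 = 1/16
  'f': [1/16 + 1/16*0/1, 1/16 + 1/16*1/8) = [1/16, 9/128) <- contains code 17/256
  'e': [1/16 + 1/16*1/8, 1/16 + 1/16*1/2) = [9/128, 3/32)
  'a': [1/16 + 1/16*1/2, 1/16 + 1/16*1/1) = [3/32, 1/8)
  emit 'f', narrow to [1/16, 9/128)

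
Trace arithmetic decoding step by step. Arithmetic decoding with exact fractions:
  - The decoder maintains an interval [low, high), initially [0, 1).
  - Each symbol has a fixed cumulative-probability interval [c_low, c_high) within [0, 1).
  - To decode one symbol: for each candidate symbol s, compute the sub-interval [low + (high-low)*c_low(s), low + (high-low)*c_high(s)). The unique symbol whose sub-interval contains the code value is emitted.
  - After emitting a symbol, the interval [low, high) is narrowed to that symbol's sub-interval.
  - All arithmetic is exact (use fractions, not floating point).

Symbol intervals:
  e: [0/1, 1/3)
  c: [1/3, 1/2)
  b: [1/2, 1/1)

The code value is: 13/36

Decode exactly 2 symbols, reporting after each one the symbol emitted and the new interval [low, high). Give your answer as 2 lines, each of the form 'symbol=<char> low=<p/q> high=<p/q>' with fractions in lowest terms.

Answer: symbol=c low=1/3 high=1/2
symbol=e low=1/3 high=7/18

Derivation:
Step 1: interval [0/1, 1/1), width = 1/1 - 0/1 = 1/1
  'e': [0/1 + 1/1*0/1, 0/1 + 1/1*1/3) = [0/1, 1/3)
  'c': [0/1 + 1/1*1/3, 0/1 + 1/1*1/2) = [1/3, 1/2) <- contains code 13/36
  'b': [0/1 + 1/1*1/2, 0/1 + 1/1*1/1) = [1/2, 1/1)
  emit 'c', narrow to [1/3, 1/2)
Step 2: interval [1/3, 1/2), width = 1/2 - 1/3 = 1/6
  'e': [1/3 + 1/6*0/1, 1/3 + 1/6*1/3) = [1/3, 7/18) <- contains code 13/36
  'c': [1/3 + 1/6*1/3, 1/3 + 1/6*1/2) = [7/18, 5/12)
  'b': [1/3 + 1/6*1/2, 1/3 + 1/6*1/1) = [5/12, 1/2)
  emit 'e', narrow to [1/3, 7/18)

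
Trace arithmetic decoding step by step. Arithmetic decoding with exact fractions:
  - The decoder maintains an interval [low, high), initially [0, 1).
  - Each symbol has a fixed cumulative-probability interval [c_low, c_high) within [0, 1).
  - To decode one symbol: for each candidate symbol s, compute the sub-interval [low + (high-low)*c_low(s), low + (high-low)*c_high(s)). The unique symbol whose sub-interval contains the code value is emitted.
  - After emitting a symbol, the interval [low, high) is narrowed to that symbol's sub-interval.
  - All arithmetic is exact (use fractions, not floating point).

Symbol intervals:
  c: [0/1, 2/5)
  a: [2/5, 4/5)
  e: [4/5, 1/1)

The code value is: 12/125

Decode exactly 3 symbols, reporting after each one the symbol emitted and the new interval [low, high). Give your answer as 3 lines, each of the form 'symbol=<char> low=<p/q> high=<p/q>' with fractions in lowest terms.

Step 1: interval [0/1, 1/1), width = 1/1 - 0/1 = 1/1
  'c': [0/1 + 1/1*0/1, 0/1 + 1/1*2/5) = [0/1, 2/5) <- contains code 12/125
  'a': [0/1 + 1/1*2/5, 0/1 + 1/1*4/5) = [2/5, 4/5)
  'e': [0/1 + 1/1*4/5, 0/1 + 1/1*1/1) = [4/5, 1/1)
  emit 'c', narrow to [0/1, 2/5)
Step 2: interval [0/1, 2/5), width = 2/5 - 0/1 = 2/5
  'c': [0/1 + 2/5*0/1, 0/1 + 2/5*2/5) = [0/1, 4/25) <- contains code 12/125
  'a': [0/1 + 2/5*2/5, 0/1 + 2/5*4/5) = [4/25, 8/25)
  'e': [0/1 + 2/5*4/5, 0/1 + 2/5*1/1) = [8/25, 2/5)
  emit 'c', narrow to [0/1, 4/25)
Step 3: interval [0/1, 4/25), width = 4/25 - 0/1 = 4/25
  'c': [0/1 + 4/25*0/1, 0/1 + 4/25*2/5) = [0/1, 8/125)
  'a': [0/1 + 4/25*2/5, 0/1 + 4/25*4/5) = [8/125, 16/125) <- contains code 12/125
  'e': [0/1 + 4/25*4/5, 0/1 + 4/25*1/1) = [16/125, 4/25)
  emit 'a', narrow to [8/125, 16/125)

Answer: symbol=c low=0/1 high=2/5
symbol=c low=0/1 high=4/25
symbol=a low=8/125 high=16/125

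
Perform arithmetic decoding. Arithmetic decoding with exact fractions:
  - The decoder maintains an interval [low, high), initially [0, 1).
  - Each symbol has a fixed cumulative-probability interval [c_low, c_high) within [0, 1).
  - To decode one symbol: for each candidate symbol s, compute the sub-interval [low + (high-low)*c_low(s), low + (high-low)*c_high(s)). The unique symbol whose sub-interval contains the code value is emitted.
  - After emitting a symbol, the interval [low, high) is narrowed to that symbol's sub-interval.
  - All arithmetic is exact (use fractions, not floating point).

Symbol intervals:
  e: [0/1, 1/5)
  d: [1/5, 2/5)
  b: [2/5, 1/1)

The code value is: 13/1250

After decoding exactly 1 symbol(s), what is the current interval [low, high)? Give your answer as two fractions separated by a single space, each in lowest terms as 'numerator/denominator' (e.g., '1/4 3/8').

Answer: 0/1 1/5

Derivation:
Step 1: interval [0/1, 1/1), width = 1/1 - 0/1 = 1/1
  'e': [0/1 + 1/1*0/1, 0/1 + 1/1*1/5) = [0/1, 1/5) <- contains code 13/1250
  'd': [0/1 + 1/1*1/5, 0/1 + 1/1*2/5) = [1/5, 2/5)
  'b': [0/1 + 1/1*2/5, 0/1 + 1/1*1/1) = [2/5, 1/1)
  emit 'e', narrow to [0/1, 1/5)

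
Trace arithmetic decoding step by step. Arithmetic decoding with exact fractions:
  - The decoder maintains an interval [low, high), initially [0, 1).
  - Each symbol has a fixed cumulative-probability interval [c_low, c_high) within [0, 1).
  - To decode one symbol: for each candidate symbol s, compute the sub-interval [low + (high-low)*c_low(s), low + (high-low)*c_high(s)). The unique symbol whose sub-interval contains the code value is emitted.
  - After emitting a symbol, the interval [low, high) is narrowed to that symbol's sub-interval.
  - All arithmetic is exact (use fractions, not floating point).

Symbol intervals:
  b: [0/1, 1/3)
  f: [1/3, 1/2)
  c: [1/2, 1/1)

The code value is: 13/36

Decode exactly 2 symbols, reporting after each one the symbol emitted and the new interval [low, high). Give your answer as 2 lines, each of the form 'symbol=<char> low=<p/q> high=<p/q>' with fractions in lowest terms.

Step 1: interval [0/1, 1/1), width = 1/1 - 0/1 = 1/1
  'b': [0/1 + 1/1*0/1, 0/1 + 1/1*1/3) = [0/1, 1/3)
  'f': [0/1 + 1/1*1/3, 0/1 + 1/1*1/2) = [1/3, 1/2) <- contains code 13/36
  'c': [0/1 + 1/1*1/2, 0/1 + 1/1*1/1) = [1/2, 1/1)
  emit 'f', narrow to [1/3, 1/2)
Step 2: interval [1/3, 1/2), width = 1/2 - 1/3 = 1/6
  'b': [1/3 + 1/6*0/1, 1/3 + 1/6*1/3) = [1/3, 7/18) <- contains code 13/36
  'f': [1/3 + 1/6*1/3, 1/3 + 1/6*1/2) = [7/18, 5/12)
  'c': [1/3 + 1/6*1/2, 1/3 + 1/6*1/1) = [5/12, 1/2)
  emit 'b', narrow to [1/3, 7/18)

Answer: symbol=f low=1/3 high=1/2
symbol=b low=1/3 high=7/18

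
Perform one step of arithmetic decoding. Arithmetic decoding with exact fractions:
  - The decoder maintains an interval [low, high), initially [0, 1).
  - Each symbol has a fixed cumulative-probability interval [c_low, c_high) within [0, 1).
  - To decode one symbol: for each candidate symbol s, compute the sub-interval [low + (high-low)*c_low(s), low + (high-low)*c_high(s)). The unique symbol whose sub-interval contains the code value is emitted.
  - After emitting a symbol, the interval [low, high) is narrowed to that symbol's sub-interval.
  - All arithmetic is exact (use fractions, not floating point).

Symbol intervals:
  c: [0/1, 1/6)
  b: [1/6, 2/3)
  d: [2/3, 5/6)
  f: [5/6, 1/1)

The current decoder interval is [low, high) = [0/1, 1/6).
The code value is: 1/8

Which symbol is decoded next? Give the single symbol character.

Answer: d

Derivation:
Interval width = high − low = 1/6 − 0/1 = 1/6
Scaled code = (code − low) / width = (1/8 − 0/1) / 1/6 = 3/4
  c: [0/1, 1/6) 
  b: [1/6, 2/3) 
  d: [2/3, 5/6) ← scaled code falls here ✓
  f: [5/6, 1/1) 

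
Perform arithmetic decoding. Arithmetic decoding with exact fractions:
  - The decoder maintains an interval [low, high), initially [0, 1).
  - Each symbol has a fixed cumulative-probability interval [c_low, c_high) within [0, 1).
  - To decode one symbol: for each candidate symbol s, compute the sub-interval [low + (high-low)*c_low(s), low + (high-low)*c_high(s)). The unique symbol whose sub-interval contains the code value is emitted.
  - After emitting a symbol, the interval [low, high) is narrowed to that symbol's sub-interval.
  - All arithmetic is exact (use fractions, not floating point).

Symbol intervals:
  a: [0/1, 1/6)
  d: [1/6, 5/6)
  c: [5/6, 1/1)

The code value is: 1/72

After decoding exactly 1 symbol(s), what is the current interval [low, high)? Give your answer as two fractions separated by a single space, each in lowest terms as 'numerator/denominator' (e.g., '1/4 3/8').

Answer: 0/1 1/6

Derivation:
Step 1: interval [0/1, 1/1), width = 1/1 - 0/1 = 1/1
  'a': [0/1 + 1/1*0/1, 0/1 + 1/1*1/6) = [0/1, 1/6) <- contains code 1/72
  'd': [0/1 + 1/1*1/6, 0/1 + 1/1*5/6) = [1/6, 5/6)
  'c': [0/1 + 1/1*5/6, 0/1 + 1/1*1/1) = [5/6, 1/1)
  emit 'a', narrow to [0/1, 1/6)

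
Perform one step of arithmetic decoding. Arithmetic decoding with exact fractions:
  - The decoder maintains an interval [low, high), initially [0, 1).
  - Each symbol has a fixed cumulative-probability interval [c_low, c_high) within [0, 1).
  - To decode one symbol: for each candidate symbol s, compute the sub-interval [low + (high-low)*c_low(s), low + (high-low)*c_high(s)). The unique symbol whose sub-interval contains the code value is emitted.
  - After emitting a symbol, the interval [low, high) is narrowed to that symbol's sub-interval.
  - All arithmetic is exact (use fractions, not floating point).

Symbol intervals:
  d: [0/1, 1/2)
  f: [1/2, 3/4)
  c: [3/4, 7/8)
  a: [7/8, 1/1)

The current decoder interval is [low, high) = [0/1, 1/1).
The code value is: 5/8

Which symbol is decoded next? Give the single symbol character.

Interval width = high − low = 1/1 − 0/1 = 1/1
Scaled code = (code − low) / width = (5/8 − 0/1) / 1/1 = 5/8
  d: [0/1, 1/2) 
  f: [1/2, 3/4) ← scaled code falls here ✓
  c: [3/4, 7/8) 
  a: [7/8, 1/1) 

Answer: f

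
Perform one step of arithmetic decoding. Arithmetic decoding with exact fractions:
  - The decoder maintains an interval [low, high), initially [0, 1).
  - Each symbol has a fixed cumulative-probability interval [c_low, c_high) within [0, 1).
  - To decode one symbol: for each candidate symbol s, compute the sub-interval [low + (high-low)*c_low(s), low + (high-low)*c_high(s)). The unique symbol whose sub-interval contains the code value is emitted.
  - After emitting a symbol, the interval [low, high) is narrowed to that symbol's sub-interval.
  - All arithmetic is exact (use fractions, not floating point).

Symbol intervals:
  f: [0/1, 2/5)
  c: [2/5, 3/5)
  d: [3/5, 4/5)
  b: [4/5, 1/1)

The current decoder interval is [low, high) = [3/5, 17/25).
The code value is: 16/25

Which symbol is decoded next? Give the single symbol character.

Interval width = high − low = 17/25 − 3/5 = 2/25
Scaled code = (code − low) / width = (16/25 − 3/5) / 2/25 = 1/2
  f: [0/1, 2/5) 
  c: [2/5, 3/5) ← scaled code falls here ✓
  d: [3/5, 4/5) 
  b: [4/5, 1/1) 

Answer: c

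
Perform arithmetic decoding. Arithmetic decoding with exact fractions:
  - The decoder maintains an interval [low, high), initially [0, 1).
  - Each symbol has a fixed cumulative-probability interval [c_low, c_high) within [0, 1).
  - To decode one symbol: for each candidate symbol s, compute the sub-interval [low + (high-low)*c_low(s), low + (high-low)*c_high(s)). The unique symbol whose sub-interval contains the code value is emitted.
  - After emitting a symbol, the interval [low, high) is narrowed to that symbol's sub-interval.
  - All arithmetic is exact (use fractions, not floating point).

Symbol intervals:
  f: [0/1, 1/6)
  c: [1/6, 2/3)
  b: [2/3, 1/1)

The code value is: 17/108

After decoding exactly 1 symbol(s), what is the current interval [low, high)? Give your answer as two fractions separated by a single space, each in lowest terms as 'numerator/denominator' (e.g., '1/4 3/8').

Step 1: interval [0/1, 1/1), width = 1/1 - 0/1 = 1/1
  'f': [0/1 + 1/1*0/1, 0/1 + 1/1*1/6) = [0/1, 1/6) <- contains code 17/108
  'c': [0/1 + 1/1*1/6, 0/1 + 1/1*2/3) = [1/6, 2/3)
  'b': [0/1 + 1/1*2/3, 0/1 + 1/1*1/1) = [2/3, 1/1)
  emit 'f', narrow to [0/1, 1/6)

Answer: 0/1 1/6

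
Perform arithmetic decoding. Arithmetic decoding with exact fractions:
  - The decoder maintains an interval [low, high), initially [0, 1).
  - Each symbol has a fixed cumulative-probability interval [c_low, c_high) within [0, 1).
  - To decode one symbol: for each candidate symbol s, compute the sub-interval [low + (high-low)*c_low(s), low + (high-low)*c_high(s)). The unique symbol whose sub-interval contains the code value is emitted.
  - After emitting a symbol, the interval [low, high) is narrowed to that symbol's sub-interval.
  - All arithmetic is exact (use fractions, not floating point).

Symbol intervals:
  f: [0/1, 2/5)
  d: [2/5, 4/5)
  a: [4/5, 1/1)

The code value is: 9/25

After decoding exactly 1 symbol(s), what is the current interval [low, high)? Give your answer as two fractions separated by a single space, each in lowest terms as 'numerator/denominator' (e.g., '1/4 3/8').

Answer: 0/1 2/5

Derivation:
Step 1: interval [0/1, 1/1), width = 1/1 - 0/1 = 1/1
  'f': [0/1 + 1/1*0/1, 0/1 + 1/1*2/5) = [0/1, 2/5) <- contains code 9/25
  'd': [0/1 + 1/1*2/5, 0/1 + 1/1*4/5) = [2/5, 4/5)
  'a': [0/1 + 1/1*4/5, 0/1 + 1/1*1/1) = [4/5, 1/1)
  emit 'f', narrow to [0/1, 2/5)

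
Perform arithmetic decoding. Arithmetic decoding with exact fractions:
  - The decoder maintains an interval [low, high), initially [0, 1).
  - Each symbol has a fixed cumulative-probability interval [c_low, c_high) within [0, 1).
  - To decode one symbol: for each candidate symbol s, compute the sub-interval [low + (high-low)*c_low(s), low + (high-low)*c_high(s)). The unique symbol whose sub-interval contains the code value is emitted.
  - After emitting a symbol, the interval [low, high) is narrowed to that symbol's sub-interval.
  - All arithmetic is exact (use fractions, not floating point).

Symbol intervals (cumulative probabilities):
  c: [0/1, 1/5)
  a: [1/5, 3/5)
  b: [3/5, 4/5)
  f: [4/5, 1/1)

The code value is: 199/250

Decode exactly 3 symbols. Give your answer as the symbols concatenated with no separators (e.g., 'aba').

Answer: bff

Derivation:
Step 1: interval [0/1, 1/1), width = 1/1 - 0/1 = 1/1
  'c': [0/1 + 1/1*0/1, 0/1 + 1/1*1/5) = [0/1, 1/5)
  'a': [0/1 + 1/1*1/5, 0/1 + 1/1*3/5) = [1/5, 3/5)
  'b': [0/1 + 1/1*3/5, 0/1 + 1/1*4/5) = [3/5, 4/5) <- contains code 199/250
  'f': [0/1 + 1/1*4/5, 0/1 + 1/1*1/1) = [4/5, 1/1)
  emit 'b', narrow to [3/5, 4/5)
Step 2: interval [3/5, 4/5), width = 4/5 - 3/5 = 1/5
  'c': [3/5 + 1/5*0/1, 3/5 + 1/5*1/5) = [3/5, 16/25)
  'a': [3/5 + 1/5*1/5, 3/5 + 1/5*3/5) = [16/25, 18/25)
  'b': [3/5 + 1/5*3/5, 3/5 + 1/5*4/5) = [18/25, 19/25)
  'f': [3/5 + 1/5*4/5, 3/5 + 1/5*1/1) = [19/25, 4/5) <- contains code 199/250
  emit 'f', narrow to [19/25, 4/5)
Step 3: interval [19/25, 4/5), width = 4/5 - 19/25 = 1/25
  'c': [19/25 + 1/25*0/1, 19/25 + 1/25*1/5) = [19/25, 96/125)
  'a': [19/25 + 1/25*1/5, 19/25 + 1/25*3/5) = [96/125, 98/125)
  'b': [19/25 + 1/25*3/5, 19/25 + 1/25*4/5) = [98/125, 99/125)
  'f': [19/25 + 1/25*4/5, 19/25 + 1/25*1/1) = [99/125, 4/5) <- contains code 199/250
  emit 'f', narrow to [99/125, 4/5)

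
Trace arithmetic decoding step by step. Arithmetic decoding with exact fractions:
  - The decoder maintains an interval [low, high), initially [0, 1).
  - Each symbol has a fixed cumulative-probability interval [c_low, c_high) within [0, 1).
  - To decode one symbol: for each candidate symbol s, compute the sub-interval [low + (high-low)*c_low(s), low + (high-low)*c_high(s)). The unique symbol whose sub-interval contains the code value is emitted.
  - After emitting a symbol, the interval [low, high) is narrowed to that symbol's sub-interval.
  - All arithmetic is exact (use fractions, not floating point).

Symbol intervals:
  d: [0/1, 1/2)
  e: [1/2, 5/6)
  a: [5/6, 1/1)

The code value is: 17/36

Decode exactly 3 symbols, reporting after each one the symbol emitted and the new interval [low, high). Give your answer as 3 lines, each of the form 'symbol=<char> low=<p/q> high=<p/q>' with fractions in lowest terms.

Step 1: interval [0/1, 1/1), width = 1/1 - 0/1 = 1/1
  'd': [0/1 + 1/1*0/1, 0/1 + 1/1*1/2) = [0/1, 1/2) <- contains code 17/36
  'e': [0/1 + 1/1*1/2, 0/1 + 1/1*5/6) = [1/2, 5/6)
  'a': [0/1 + 1/1*5/6, 0/1 + 1/1*1/1) = [5/6, 1/1)
  emit 'd', narrow to [0/1, 1/2)
Step 2: interval [0/1, 1/2), width = 1/2 - 0/1 = 1/2
  'd': [0/1 + 1/2*0/1, 0/1 + 1/2*1/2) = [0/1, 1/4)
  'e': [0/1 + 1/2*1/2, 0/1 + 1/2*5/6) = [1/4, 5/12)
  'a': [0/1 + 1/2*5/6, 0/1 + 1/2*1/1) = [5/12, 1/2) <- contains code 17/36
  emit 'a', narrow to [5/12, 1/2)
Step 3: interval [5/12, 1/2), width = 1/2 - 5/12 = 1/12
  'd': [5/12 + 1/12*0/1, 5/12 + 1/12*1/2) = [5/12, 11/24)
  'e': [5/12 + 1/12*1/2, 5/12 + 1/12*5/6) = [11/24, 35/72) <- contains code 17/36
  'a': [5/12 + 1/12*5/6, 5/12 + 1/12*1/1) = [35/72, 1/2)
  emit 'e', narrow to [11/24, 35/72)

Answer: symbol=d low=0/1 high=1/2
symbol=a low=5/12 high=1/2
symbol=e low=11/24 high=35/72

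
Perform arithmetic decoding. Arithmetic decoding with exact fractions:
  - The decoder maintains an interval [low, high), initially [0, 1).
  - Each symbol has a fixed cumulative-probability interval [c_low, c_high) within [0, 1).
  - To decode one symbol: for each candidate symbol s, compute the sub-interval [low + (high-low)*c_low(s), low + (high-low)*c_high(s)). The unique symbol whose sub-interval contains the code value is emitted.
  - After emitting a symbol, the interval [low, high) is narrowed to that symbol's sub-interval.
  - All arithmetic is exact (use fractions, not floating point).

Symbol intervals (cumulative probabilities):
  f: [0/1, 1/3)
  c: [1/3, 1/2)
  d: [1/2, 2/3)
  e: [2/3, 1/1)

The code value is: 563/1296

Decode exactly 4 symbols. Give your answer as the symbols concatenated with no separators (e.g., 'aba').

Step 1: interval [0/1, 1/1), width = 1/1 - 0/1 = 1/1
  'f': [0/1 + 1/1*0/1, 0/1 + 1/1*1/3) = [0/1, 1/3)
  'c': [0/1 + 1/1*1/3, 0/1 + 1/1*1/2) = [1/3, 1/2) <- contains code 563/1296
  'd': [0/1 + 1/1*1/2, 0/1 + 1/1*2/3) = [1/2, 2/3)
  'e': [0/1 + 1/1*2/3, 0/1 + 1/1*1/1) = [2/3, 1/1)
  emit 'c', narrow to [1/3, 1/2)
Step 2: interval [1/3, 1/2), width = 1/2 - 1/3 = 1/6
  'f': [1/3 + 1/6*0/1, 1/3 + 1/6*1/3) = [1/3, 7/18)
  'c': [1/3 + 1/6*1/3, 1/3 + 1/6*1/2) = [7/18, 5/12)
  'd': [1/3 + 1/6*1/2, 1/3 + 1/6*2/3) = [5/12, 4/9) <- contains code 563/1296
  'e': [1/3 + 1/6*2/3, 1/3 + 1/6*1/1) = [4/9, 1/2)
  emit 'd', narrow to [5/12, 4/9)
Step 3: interval [5/12, 4/9), width = 4/9 - 5/12 = 1/36
  'f': [5/12 + 1/36*0/1, 5/12 + 1/36*1/3) = [5/12, 23/54)
  'c': [5/12 + 1/36*1/3, 5/12 + 1/36*1/2) = [23/54, 31/72)
  'd': [5/12 + 1/36*1/2, 5/12 + 1/36*2/3) = [31/72, 47/108) <- contains code 563/1296
  'e': [5/12 + 1/36*2/3, 5/12 + 1/36*1/1) = [47/108, 4/9)
  emit 'd', narrow to [31/72, 47/108)
Step 4: interval [31/72, 47/108), width = 47/108 - 31/72 = 1/216
  'f': [31/72 + 1/216*0/1, 31/72 + 1/216*1/3) = [31/72, 35/81)
  'c': [31/72 + 1/216*1/3, 31/72 + 1/216*1/2) = [35/81, 187/432)
  'd': [31/72 + 1/216*1/2, 31/72 + 1/216*2/3) = [187/432, 281/648)
  'e': [31/72 + 1/216*2/3, 31/72 + 1/216*1/1) = [281/648, 47/108) <- contains code 563/1296
  emit 'e', narrow to [281/648, 47/108)

Answer: cdde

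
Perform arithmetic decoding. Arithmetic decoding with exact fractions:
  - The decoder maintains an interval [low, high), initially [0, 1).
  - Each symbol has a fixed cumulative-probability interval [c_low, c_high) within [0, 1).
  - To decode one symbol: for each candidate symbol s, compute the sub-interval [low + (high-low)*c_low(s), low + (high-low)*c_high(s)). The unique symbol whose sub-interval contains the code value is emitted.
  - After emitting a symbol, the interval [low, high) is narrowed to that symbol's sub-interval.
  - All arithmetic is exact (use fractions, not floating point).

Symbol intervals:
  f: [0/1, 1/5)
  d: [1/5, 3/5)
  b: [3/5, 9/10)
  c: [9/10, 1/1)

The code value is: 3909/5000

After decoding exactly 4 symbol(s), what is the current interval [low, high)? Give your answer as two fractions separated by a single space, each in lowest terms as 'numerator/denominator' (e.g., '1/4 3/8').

Step 1: interval [0/1, 1/1), width = 1/1 - 0/1 = 1/1
  'f': [0/1 + 1/1*0/1, 0/1 + 1/1*1/5) = [0/1, 1/5)
  'd': [0/1 + 1/1*1/5, 0/1 + 1/1*3/5) = [1/5, 3/5)
  'b': [0/1 + 1/1*3/5, 0/1 + 1/1*9/10) = [3/5, 9/10) <- contains code 3909/5000
  'c': [0/1 + 1/1*9/10, 0/1 + 1/1*1/1) = [9/10, 1/1)
  emit 'b', narrow to [3/5, 9/10)
Step 2: interval [3/5, 9/10), width = 9/10 - 3/5 = 3/10
  'f': [3/5 + 3/10*0/1, 3/5 + 3/10*1/5) = [3/5, 33/50)
  'd': [3/5 + 3/10*1/5, 3/5 + 3/10*3/5) = [33/50, 39/50)
  'b': [3/5 + 3/10*3/5, 3/5 + 3/10*9/10) = [39/50, 87/100) <- contains code 3909/5000
  'c': [3/5 + 3/10*9/10, 3/5 + 3/10*1/1) = [87/100, 9/10)
  emit 'b', narrow to [39/50, 87/100)
Step 3: interval [39/50, 87/100), width = 87/100 - 39/50 = 9/100
  'f': [39/50 + 9/100*0/1, 39/50 + 9/100*1/5) = [39/50, 399/500) <- contains code 3909/5000
  'd': [39/50 + 9/100*1/5, 39/50 + 9/100*3/5) = [399/500, 417/500)
  'b': [39/50 + 9/100*3/5, 39/50 + 9/100*9/10) = [417/500, 861/1000)
  'c': [39/50 + 9/100*9/10, 39/50 + 9/100*1/1) = [861/1000, 87/100)
  emit 'f', narrow to [39/50, 399/500)
Step 4: interval [39/50, 399/500), width = 399/500 - 39/50 = 9/500
  'f': [39/50 + 9/500*0/1, 39/50 + 9/500*1/5) = [39/50, 1959/2500) <- contains code 3909/5000
  'd': [39/50 + 9/500*1/5, 39/50 + 9/500*3/5) = [1959/2500, 1977/2500)
  'b': [39/50 + 9/500*3/5, 39/50 + 9/500*9/10) = [1977/2500, 3981/5000)
  'c': [39/50 + 9/500*9/10, 39/50 + 9/500*1/1) = [3981/5000, 399/500)
  emit 'f', narrow to [39/50, 1959/2500)

Answer: 39/50 1959/2500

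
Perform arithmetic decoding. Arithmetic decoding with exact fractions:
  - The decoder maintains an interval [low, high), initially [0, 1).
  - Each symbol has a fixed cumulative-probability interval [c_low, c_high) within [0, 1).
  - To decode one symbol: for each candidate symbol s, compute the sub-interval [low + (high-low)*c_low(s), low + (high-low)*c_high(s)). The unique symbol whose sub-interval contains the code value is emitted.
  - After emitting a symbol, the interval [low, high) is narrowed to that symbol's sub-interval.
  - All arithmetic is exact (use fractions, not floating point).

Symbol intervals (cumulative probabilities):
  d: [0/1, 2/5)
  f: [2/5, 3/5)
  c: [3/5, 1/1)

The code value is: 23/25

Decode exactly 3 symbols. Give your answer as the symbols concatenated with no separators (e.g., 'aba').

Step 1: interval [0/1, 1/1), width = 1/1 - 0/1 = 1/1
  'd': [0/1 + 1/1*0/1, 0/1 + 1/1*2/5) = [0/1, 2/5)
  'f': [0/1 + 1/1*2/5, 0/1 + 1/1*3/5) = [2/5, 3/5)
  'c': [0/1 + 1/1*3/5, 0/1 + 1/1*1/1) = [3/5, 1/1) <- contains code 23/25
  emit 'c', narrow to [3/5, 1/1)
Step 2: interval [3/5, 1/1), width = 1/1 - 3/5 = 2/5
  'd': [3/5 + 2/5*0/1, 3/5 + 2/5*2/5) = [3/5, 19/25)
  'f': [3/5 + 2/5*2/5, 3/5 + 2/5*3/5) = [19/25, 21/25)
  'c': [3/5 + 2/5*3/5, 3/5 + 2/5*1/1) = [21/25, 1/1) <- contains code 23/25
  emit 'c', narrow to [21/25, 1/1)
Step 3: interval [21/25, 1/1), width = 1/1 - 21/25 = 4/25
  'd': [21/25 + 4/25*0/1, 21/25 + 4/25*2/5) = [21/25, 113/125)
  'f': [21/25 + 4/25*2/5, 21/25 + 4/25*3/5) = [113/125, 117/125) <- contains code 23/25
  'c': [21/25 + 4/25*3/5, 21/25 + 4/25*1/1) = [117/125, 1/1)
  emit 'f', narrow to [113/125, 117/125)

Answer: ccf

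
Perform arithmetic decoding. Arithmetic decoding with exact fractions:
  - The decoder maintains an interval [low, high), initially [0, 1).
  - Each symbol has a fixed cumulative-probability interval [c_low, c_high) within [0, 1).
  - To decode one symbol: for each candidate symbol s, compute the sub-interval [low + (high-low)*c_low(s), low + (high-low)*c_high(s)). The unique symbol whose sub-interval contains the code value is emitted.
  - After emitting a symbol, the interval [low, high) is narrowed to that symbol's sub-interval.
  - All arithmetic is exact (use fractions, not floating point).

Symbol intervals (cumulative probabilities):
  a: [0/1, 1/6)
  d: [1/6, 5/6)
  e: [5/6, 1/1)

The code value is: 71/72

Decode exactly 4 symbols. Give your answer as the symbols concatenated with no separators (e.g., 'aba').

Answer: eedd

Derivation:
Step 1: interval [0/1, 1/1), width = 1/1 - 0/1 = 1/1
  'a': [0/1 + 1/1*0/1, 0/1 + 1/1*1/6) = [0/1, 1/6)
  'd': [0/1 + 1/1*1/6, 0/1 + 1/1*5/6) = [1/6, 5/6)
  'e': [0/1 + 1/1*5/6, 0/1 + 1/1*1/1) = [5/6, 1/1) <- contains code 71/72
  emit 'e', narrow to [5/6, 1/1)
Step 2: interval [5/6, 1/1), width = 1/1 - 5/6 = 1/6
  'a': [5/6 + 1/6*0/1, 5/6 + 1/6*1/6) = [5/6, 31/36)
  'd': [5/6 + 1/6*1/6, 5/6 + 1/6*5/6) = [31/36, 35/36)
  'e': [5/6 + 1/6*5/6, 5/6 + 1/6*1/1) = [35/36, 1/1) <- contains code 71/72
  emit 'e', narrow to [35/36, 1/1)
Step 3: interval [35/36, 1/1), width = 1/1 - 35/36 = 1/36
  'a': [35/36 + 1/36*0/1, 35/36 + 1/36*1/6) = [35/36, 211/216)
  'd': [35/36 + 1/36*1/6, 35/36 + 1/36*5/6) = [211/216, 215/216) <- contains code 71/72
  'e': [35/36 + 1/36*5/6, 35/36 + 1/36*1/1) = [215/216, 1/1)
  emit 'd', narrow to [211/216, 215/216)
Step 4: interval [211/216, 215/216), width = 215/216 - 211/216 = 1/54
  'a': [211/216 + 1/54*0/1, 211/216 + 1/54*1/6) = [211/216, 635/648)
  'd': [211/216 + 1/54*1/6, 211/216 + 1/54*5/6) = [635/648, 643/648) <- contains code 71/72
  'e': [211/216 + 1/54*5/6, 211/216 + 1/54*1/1) = [643/648, 215/216)
  emit 'd', narrow to [635/648, 643/648)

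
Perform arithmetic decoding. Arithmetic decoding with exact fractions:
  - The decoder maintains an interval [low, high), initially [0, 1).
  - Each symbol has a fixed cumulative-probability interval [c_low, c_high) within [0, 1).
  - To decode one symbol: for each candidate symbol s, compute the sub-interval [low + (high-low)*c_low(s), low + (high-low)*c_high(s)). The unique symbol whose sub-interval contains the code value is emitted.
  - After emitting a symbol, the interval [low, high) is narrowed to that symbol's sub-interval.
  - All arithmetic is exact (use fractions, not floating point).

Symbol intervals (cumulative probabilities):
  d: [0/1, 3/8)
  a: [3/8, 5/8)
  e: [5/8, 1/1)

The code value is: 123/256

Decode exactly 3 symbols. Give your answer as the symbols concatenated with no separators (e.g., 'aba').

Answer: aad

Derivation:
Step 1: interval [0/1, 1/1), width = 1/1 - 0/1 = 1/1
  'd': [0/1 + 1/1*0/1, 0/1 + 1/1*3/8) = [0/1, 3/8)
  'a': [0/1 + 1/1*3/8, 0/1 + 1/1*5/8) = [3/8, 5/8) <- contains code 123/256
  'e': [0/1 + 1/1*5/8, 0/1 + 1/1*1/1) = [5/8, 1/1)
  emit 'a', narrow to [3/8, 5/8)
Step 2: interval [3/8, 5/8), width = 5/8 - 3/8 = 1/4
  'd': [3/8 + 1/4*0/1, 3/8 + 1/4*3/8) = [3/8, 15/32)
  'a': [3/8 + 1/4*3/8, 3/8 + 1/4*5/8) = [15/32, 17/32) <- contains code 123/256
  'e': [3/8 + 1/4*5/8, 3/8 + 1/4*1/1) = [17/32, 5/8)
  emit 'a', narrow to [15/32, 17/32)
Step 3: interval [15/32, 17/32), width = 17/32 - 15/32 = 1/16
  'd': [15/32 + 1/16*0/1, 15/32 + 1/16*3/8) = [15/32, 63/128) <- contains code 123/256
  'a': [15/32 + 1/16*3/8, 15/32 + 1/16*5/8) = [63/128, 65/128)
  'e': [15/32 + 1/16*5/8, 15/32 + 1/16*1/1) = [65/128, 17/32)
  emit 'd', narrow to [15/32, 63/128)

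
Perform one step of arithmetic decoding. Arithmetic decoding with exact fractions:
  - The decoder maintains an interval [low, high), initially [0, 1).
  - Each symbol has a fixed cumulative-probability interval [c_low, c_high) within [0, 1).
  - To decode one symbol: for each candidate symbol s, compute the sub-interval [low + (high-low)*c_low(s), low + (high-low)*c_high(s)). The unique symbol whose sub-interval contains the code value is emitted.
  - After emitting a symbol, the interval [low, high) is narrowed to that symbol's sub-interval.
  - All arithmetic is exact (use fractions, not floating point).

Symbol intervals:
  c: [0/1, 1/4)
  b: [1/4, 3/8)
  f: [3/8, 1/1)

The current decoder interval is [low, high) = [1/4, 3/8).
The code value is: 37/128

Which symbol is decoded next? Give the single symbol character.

Answer: b

Derivation:
Interval width = high − low = 3/8 − 1/4 = 1/8
Scaled code = (code − low) / width = (37/128 − 1/4) / 1/8 = 5/16
  c: [0/1, 1/4) 
  b: [1/4, 3/8) ← scaled code falls here ✓
  f: [3/8, 1/1) 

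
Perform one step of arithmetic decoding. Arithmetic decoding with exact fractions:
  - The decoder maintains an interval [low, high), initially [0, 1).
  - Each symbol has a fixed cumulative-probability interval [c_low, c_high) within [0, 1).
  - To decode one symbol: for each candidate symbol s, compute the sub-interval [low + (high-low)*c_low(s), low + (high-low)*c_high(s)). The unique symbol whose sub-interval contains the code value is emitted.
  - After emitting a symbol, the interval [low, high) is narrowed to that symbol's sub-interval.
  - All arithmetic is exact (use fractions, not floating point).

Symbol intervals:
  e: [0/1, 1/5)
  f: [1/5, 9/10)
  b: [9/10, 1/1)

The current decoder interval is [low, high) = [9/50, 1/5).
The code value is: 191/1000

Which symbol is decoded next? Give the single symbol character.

Interval width = high − low = 1/5 − 9/50 = 1/50
Scaled code = (code − low) / width = (191/1000 − 9/50) / 1/50 = 11/20
  e: [0/1, 1/5) 
  f: [1/5, 9/10) ← scaled code falls here ✓
  b: [9/10, 1/1) 

Answer: f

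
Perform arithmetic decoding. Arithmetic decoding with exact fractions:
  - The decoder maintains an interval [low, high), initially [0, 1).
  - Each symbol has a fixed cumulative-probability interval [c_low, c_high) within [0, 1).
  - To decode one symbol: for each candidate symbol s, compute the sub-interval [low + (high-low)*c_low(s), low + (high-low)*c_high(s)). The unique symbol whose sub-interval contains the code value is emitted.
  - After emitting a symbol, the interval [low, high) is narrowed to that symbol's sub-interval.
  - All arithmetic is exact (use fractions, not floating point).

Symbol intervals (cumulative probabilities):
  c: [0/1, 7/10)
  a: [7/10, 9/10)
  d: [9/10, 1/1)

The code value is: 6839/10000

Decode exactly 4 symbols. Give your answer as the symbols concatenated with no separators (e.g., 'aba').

Answer: cdac

Derivation:
Step 1: interval [0/1, 1/1), width = 1/1 - 0/1 = 1/1
  'c': [0/1 + 1/1*0/1, 0/1 + 1/1*7/10) = [0/1, 7/10) <- contains code 6839/10000
  'a': [0/1 + 1/1*7/10, 0/1 + 1/1*9/10) = [7/10, 9/10)
  'd': [0/1 + 1/1*9/10, 0/1 + 1/1*1/1) = [9/10, 1/1)
  emit 'c', narrow to [0/1, 7/10)
Step 2: interval [0/1, 7/10), width = 7/10 - 0/1 = 7/10
  'c': [0/1 + 7/10*0/1, 0/1 + 7/10*7/10) = [0/1, 49/100)
  'a': [0/1 + 7/10*7/10, 0/1 + 7/10*9/10) = [49/100, 63/100)
  'd': [0/1 + 7/10*9/10, 0/1 + 7/10*1/1) = [63/100, 7/10) <- contains code 6839/10000
  emit 'd', narrow to [63/100, 7/10)
Step 3: interval [63/100, 7/10), width = 7/10 - 63/100 = 7/100
  'c': [63/100 + 7/100*0/1, 63/100 + 7/100*7/10) = [63/100, 679/1000)
  'a': [63/100 + 7/100*7/10, 63/100 + 7/100*9/10) = [679/1000, 693/1000) <- contains code 6839/10000
  'd': [63/100 + 7/100*9/10, 63/100 + 7/100*1/1) = [693/1000, 7/10)
  emit 'a', narrow to [679/1000, 693/1000)
Step 4: interval [679/1000, 693/1000), width = 693/1000 - 679/1000 = 7/500
  'c': [679/1000 + 7/500*0/1, 679/1000 + 7/500*7/10) = [679/1000, 861/1250) <- contains code 6839/10000
  'a': [679/1000 + 7/500*7/10, 679/1000 + 7/500*9/10) = [861/1250, 1729/2500)
  'd': [679/1000 + 7/500*9/10, 679/1000 + 7/500*1/1) = [1729/2500, 693/1000)
  emit 'c', narrow to [679/1000, 861/1250)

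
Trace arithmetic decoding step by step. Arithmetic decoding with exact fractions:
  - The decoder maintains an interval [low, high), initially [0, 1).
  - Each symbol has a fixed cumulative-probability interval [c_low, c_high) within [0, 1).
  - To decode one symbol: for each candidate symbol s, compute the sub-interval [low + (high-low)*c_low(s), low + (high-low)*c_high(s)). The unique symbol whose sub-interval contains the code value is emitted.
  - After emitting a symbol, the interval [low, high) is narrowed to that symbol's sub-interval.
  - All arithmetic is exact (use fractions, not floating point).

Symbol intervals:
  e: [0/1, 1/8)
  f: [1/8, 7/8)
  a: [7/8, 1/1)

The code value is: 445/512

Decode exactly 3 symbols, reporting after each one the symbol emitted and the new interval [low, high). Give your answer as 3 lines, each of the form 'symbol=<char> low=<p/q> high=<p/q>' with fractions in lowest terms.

Answer: symbol=f low=1/8 high=7/8
symbol=a low=25/32 high=7/8
symbol=a low=221/256 high=7/8

Derivation:
Step 1: interval [0/1, 1/1), width = 1/1 - 0/1 = 1/1
  'e': [0/1 + 1/1*0/1, 0/1 + 1/1*1/8) = [0/1, 1/8)
  'f': [0/1 + 1/1*1/8, 0/1 + 1/1*7/8) = [1/8, 7/8) <- contains code 445/512
  'a': [0/1 + 1/1*7/8, 0/1 + 1/1*1/1) = [7/8, 1/1)
  emit 'f', narrow to [1/8, 7/8)
Step 2: interval [1/8, 7/8), width = 7/8 - 1/8 = 3/4
  'e': [1/8 + 3/4*0/1, 1/8 + 3/4*1/8) = [1/8, 7/32)
  'f': [1/8 + 3/4*1/8, 1/8 + 3/4*7/8) = [7/32, 25/32)
  'a': [1/8 + 3/4*7/8, 1/8 + 3/4*1/1) = [25/32, 7/8) <- contains code 445/512
  emit 'a', narrow to [25/32, 7/8)
Step 3: interval [25/32, 7/8), width = 7/8 - 25/32 = 3/32
  'e': [25/32 + 3/32*0/1, 25/32 + 3/32*1/8) = [25/32, 203/256)
  'f': [25/32 + 3/32*1/8, 25/32 + 3/32*7/8) = [203/256, 221/256)
  'a': [25/32 + 3/32*7/8, 25/32 + 3/32*1/1) = [221/256, 7/8) <- contains code 445/512
  emit 'a', narrow to [221/256, 7/8)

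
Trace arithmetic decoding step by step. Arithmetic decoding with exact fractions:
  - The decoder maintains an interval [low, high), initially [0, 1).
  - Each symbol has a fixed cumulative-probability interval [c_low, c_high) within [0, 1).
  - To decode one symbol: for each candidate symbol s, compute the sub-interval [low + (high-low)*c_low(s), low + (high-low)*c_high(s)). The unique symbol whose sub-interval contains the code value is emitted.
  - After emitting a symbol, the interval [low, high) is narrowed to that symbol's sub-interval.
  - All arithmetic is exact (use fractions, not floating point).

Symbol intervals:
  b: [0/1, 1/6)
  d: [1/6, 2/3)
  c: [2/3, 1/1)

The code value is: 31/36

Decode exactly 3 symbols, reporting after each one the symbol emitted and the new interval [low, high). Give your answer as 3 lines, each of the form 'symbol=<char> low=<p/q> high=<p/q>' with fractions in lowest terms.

Step 1: interval [0/1, 1/1), width = 1/1 - 0/1 = 1/1
  'b': [0/1 + 1/1*0/1, 0/1 + 1/1*1/6) = [0/1, 1/6)
  'd': [0/1 + 1/1*1/6, 0/1 + 1/1*2/3) = [1/6, 2/3)
  'c': [0/1 + 1/1*2/3, 0/1 + 1/1*1/1) = [2/3, 1/1) <- contains code 31/36
  emit 'c', narrow to [2/3, 1/1)
Step 2: interval [2/3, 1/1), width = 1/1 - 2/3 = 1/3
  'b': [2/3 + 1/3*0/1, 2/3 + 1/3*1/6) = [2/3, 13/18)
  'd': [2/3 + 1/3*1/6, 2/3 + 1/3*2/3) = [13/18, 8/9) <- contains code 31/36
  'c': [2/3 + 1/3*2/3, 2/3 + 1/3*1/1) = [8/9, 1/1)
  emit 'd', narrow to [13/18, 8/9)
Step 3: interval [13/18, 8/9), width = 8/9 - 13/18 = 1/6
  'b': [13/18 + 1/6*0/1, 13/18 + 1/6*1/6) = [13/18, 3/4)
  'd': [13/18 + 1/6*1/6, 13/18 + 1/6*2/3) = [3/4, 5/6)
  'c': [13/18 + 1/6*2/3, 13/18 + 1/6*1/1) = [5/6, 8/9) <- contains code 31/36
  emit 'c', narrow to [5/6, 8/9)

Answer: symbol=c low=2/3 high=1/1
symbol=d low=13/18 high=8/9
symbol=c low=5/6 high=8/9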